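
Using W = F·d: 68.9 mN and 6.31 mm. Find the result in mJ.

0.434759 mJ

68.9e-3 × 6.31e-3 = 434.759e-6 J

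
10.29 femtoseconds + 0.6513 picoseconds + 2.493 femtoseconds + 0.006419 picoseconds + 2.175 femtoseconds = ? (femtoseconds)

In femtoseconds:
  10.29 femtoseconds → 10.29
  0.6513 picoseconds = 0.6513 × 10^3 femtoseconds = 651.3
  2.493 femtoseconds → 2.493
  0.006419 picoseconds = 0.006419 × 10^3 femtoseconds = 6.419
  2.175 femtoseconds → 2.175
Sum: 10.29 + 651.3 + 2.493 + 6.419 + 2.175 = 672.677

672.677 femtoseconds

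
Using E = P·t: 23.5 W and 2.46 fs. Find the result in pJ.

0.05781 pJ

23.5 × 2.46 × 10⁻¹⁵ = 57.81 × 10⁻¹⁵ J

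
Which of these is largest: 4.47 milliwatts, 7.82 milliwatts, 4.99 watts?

4.47 milliwatts = 0.00447 watts
7.82 milliwatts = 0.00782 watts
4.99 watts = 4.99 watts

4.99 watts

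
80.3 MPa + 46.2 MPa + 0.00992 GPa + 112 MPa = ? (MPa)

248.42 MPa

In MPa:
  80.3 MPa → 80.3
  46.2 MPa → 46.2
  0.00992 GPa = 0.00992 × 10^3 MPa = 9.92
  112 MPa → 112
Sum: 80.3 + 46.2 + 9.92 + 112 = 248.42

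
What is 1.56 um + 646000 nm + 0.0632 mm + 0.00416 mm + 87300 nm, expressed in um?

802.22 um

In um:
  1.56 um → 1.56
  646000 nm = 646000 × 10^-3 um = 646
  0.0632 mm = 0.0632 × 10^3 um = 63.2
  0.00416 mm = 0.00416 × 10^3 um = 4.16
  87300 nm = 87300 × 10^-3 um = 87.3
Sum: 1.56 + 646 + 63.2 + 4.16 + 87.3 = 802.22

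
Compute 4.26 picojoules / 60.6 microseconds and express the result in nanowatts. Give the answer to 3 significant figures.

70.3 nanowatts

(4.26 × 10⁻¹²) / (60.6 × 10⁻⁶) = 0.070297 × 10⁻⁶ W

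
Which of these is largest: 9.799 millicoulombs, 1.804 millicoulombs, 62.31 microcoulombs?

9.799 millicoulombs

9.799 millicoulombs = 0.009799 coulombs
1.804 millicoulombs = 0.001804 coulombs
62.31 microcoulombs = 0.00006231 coulombs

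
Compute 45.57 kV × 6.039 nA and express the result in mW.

0.27519723 mW

45.57 × 10^3 × 6.039 × 10^-9 = 275.19723 × 10^-6 W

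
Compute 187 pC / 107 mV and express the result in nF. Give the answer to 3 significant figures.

(187 × 10^-12) / (107 × 10^-3) = 1.7477 × 10^-9 F

1.75 nF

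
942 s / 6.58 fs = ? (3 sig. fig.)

143000000000000000

(942) / (6.58 × 10^-15) = 143.2 × 10^15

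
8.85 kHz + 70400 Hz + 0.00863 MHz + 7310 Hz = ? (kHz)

In kHz:
  8.85 kHz → 8.85
  70400 Hz = 70400 × 10⁻³ kHz = 70.4
  0.00863 MHz = 0.00863 × 10³ kHz = 8.63
  7310 Hz = 7310 × 10⁻³ kHz = 7.31
Sum: 8.85 + 70.4 + 8.63 + 7.31 = 95.19

95.19 kHz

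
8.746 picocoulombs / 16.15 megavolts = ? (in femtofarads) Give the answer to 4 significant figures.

0.0005415 femtofarads

(8.746 × 10^-12) / (16.15 × 10^6) = 0.541548 × 10^-18 F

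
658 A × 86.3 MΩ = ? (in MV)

658 × 86.3 × 10⁶ = 56785.4 × 10⁶ V

56785.4 MV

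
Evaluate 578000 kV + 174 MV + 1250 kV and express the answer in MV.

753.25 MV

In MV:
  578000 kV = 578000 × 10^-3 MV = 578
  174 MV → 174
  1250 kV = 1250 × 10^-3 MV = 1.25
Sum: 578 + 174 + 1.25 = 753.25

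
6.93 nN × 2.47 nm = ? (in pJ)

0.0000171171 pJ

6.93 × 10^-9 × 2.47 × 10^-9 = 17.1171 × 10^-18 J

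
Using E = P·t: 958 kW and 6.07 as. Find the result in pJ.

5.81506 pJ

958e3 × 6.07e-18 = 5815.06e-15 J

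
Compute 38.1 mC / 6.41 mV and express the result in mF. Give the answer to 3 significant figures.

(38.1 × 10⁻³) / (6.41 × 10⁻³) = 5.9438 F

5940 mF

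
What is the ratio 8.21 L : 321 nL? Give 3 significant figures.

25600000

(8.21) / (321 × 10⁻⁹) = 0.02558 × 10⁹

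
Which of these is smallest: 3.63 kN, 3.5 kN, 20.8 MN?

3.5 kN

3.63 kN = 3630 N
3.5 kN = 3500 N
20.8 MN = 20800000 N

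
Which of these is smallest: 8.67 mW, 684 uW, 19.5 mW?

684 uW

8.67 mW = 0.00867 W
684 uW = 0.000684 W
19.5 mW = 0.0195 W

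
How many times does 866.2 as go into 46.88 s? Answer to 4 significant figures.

(46.88) / (866.2e-18) = 0.054121e18

54120000000000000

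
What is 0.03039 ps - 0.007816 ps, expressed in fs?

In fs:
  0.03039 ps = 0.03039 × 10³ fs = 30.39
  0.007816 ps = 0.007816 × 10³ fs = 7.816
Difference: 30.39 - 7.816 = 22.574

22.574 fs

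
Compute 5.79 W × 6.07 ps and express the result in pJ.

5.79 × 6.07 × 10⁻¹² = 35.1453 × 10⁻¹² J

35.1453 pJ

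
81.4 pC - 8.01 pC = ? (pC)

In pC:
  81.4 pC → 81.4
  8.01 pC → 8.01
Difference: 81.4 - 8.01 = 73.39

73.39 pC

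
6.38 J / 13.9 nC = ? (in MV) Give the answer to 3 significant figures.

(6.38) / (13.9 × 10⁻⁹) = 0.45899 × 10⁹ V

459 MV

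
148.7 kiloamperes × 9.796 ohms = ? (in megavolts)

1.4566652 megavolts

148.7 × 10³ × 9.796 = 1456.6652 × 10³ V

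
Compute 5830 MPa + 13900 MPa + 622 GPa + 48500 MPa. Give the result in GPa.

690.23 GPa

In GPa:
  5830 MPa = 5830e-3 GPa = 5.83
  13900 MPa = 13900e-3 GPa = 13.9
  622 GPa → 622
  48500 MPa = 48500e-3 GPa = 48.5
Sum: 5.83 + 13.9 + 622 + 48.5 = 690.23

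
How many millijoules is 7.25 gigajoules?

7250000000000 millijoules

giga = 1e9, milli = 1e-3; factor is 1e12.
7.25 × 1e12 = 7250000000000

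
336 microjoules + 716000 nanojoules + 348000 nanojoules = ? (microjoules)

In microjoules:
  336 microjoules → 336
  716000 nanojoules = 716000 × 10⁻³ microjoules = 716
  348000 nanojoules = 348000 × 10⁻³ microjoules = 348
Sum: 336 + 716 + 348 = 1400

1400 microjoules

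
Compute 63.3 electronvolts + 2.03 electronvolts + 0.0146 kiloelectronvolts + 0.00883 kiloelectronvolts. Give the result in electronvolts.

88.76 electronvolts

In electronvolts:
  63.3 electronvolts → 63.3
  2.03 electronvolts → 2.03
  0.0146 kiloelectronvolts = 0.0146 × 10^3 electronvolts = 14.6
  0.00883 kiloelectronvolts = 0.00883 × 10^3 electronvolts = 8.83
Sum: 63.3 + 2.03 + 14.6 + 8.83 = 88.76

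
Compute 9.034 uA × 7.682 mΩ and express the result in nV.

69.399188 nV

9.034 × 10⁻⁶ × 7.682 × 10⁻³ = 69.399188 × 10⁻⁹ V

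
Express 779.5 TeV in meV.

tera = 10^12, milli = 10^-3; factor is 10^15.
779.5 × 10^15 = 779500000000000000

779500000000000000 meV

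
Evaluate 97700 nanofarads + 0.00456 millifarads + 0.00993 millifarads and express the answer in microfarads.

In microfarads:
  97700 nanofarads = 97700 × 10⁻³ microfarads = 97.7
  0.00456 millifarads = 0.00456 × 10³ microfarads = 4.56
  0.00993 millifarads = 0.00993 × 10³ microfarads = 9.93
Sum: 97.7 + 4.56 + 9.93 = 112.19

112.19 microfarads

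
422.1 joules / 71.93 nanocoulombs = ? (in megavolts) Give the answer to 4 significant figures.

(422.1) / (71.93e-9) = 5.86821e9 V

5868 megavolts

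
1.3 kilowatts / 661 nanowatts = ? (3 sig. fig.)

(1.3 × 10³) / (661 × 10⁻⁹) = 0.001967 × 10¹²

1970000000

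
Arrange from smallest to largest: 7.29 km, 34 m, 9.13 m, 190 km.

9.13 m < 34 m < 7.29 km < 190 km

7.29 km = 7290 m
34 m = 34 m
9.13 m = 9.13 m
190 km = 190000 m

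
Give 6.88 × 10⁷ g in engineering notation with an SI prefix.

= 68.8 × 10⁶ g; 10⁶ is mega.

68.8 Mg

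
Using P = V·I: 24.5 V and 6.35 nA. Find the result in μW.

24.5 × 6.35 × 10⁻⁹ = 155.575 × 10⁻⁹ W

0.155575 μW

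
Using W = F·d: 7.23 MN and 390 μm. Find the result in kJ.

2.8197 kJ

7.23 × 10⁶ × 390 × 10⁻⁶ = 2819.7 J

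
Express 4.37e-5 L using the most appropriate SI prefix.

= 43.7e-6 L; 1e-6 is micro.

43.7 uL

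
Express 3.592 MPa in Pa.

mega = 10⁶, (no prefix) = 10⁰; factor is 10⁶.
3.592 × 10⁶ = 3592000

3592000 Pa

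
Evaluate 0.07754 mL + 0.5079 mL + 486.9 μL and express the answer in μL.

1072.34 μL

In μL:
  0.07754 mL = 0.07754 × 10^3 μL = 77.54
  0.5079 mL = 0.5079 × 10^3 μL = 507.9
  486.9 μL → 486.9
Sum: 77.54 + 507.9 + 486.9 = 1072.34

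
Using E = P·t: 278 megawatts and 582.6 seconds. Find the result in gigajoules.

278e6 × 582.6 = 161962.8e6 J

161.9628 gigajoules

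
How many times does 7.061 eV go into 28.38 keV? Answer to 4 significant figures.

4019

(28.38 × 10³) / (7.061) = 4.0193 × 10³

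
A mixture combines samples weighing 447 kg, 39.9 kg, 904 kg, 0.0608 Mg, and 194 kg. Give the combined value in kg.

In kg:
  447 kg → 447
  39.9 kg → 39.9
  904 kg → 904
  0.0608 Mg = 0.0608 × 10³ kg = 60.8
  194 kg → 194
Sum: 447 + 39.9 + 904 + 60.8 + 194 = 1645.7

1645.7 kg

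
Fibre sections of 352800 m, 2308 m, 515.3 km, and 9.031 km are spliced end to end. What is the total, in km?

In km:
  352800 m = 352800 × 10⁻³ km = 352.8
  2308 m = 2308 × 10⁻³ km = 2.308
  515.3 km → 515.3
  9.031 km → 9.031
Sum: 352.8 + 2.308 + 515.3 + 9.031 = 879.439

879.439 km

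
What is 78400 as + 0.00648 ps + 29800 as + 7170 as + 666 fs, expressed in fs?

In fs:
  78400 as = 78400e-3 fs = 78.4
  0.00648 ps = 0.00648e3 fs = 6.48
  29800 as = 29800e-3 fs = 29.8
  7170 as = 7170e-3 fs = 7.17
  666 fs → 666
Sum: 78.4 + 6.48 + 29.8 + 7.17 + 666 = 787.85

787.85 fs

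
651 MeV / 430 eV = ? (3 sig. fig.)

(651e6) / (430) = 1.514e6

1510000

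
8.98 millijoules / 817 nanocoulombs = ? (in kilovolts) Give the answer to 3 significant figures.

11.0 kilovolts

(8.98e-3) / (817e-9) = 0.010991e6 V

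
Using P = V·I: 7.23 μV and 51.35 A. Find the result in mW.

0.3712605 mW

7.23 × 10^-6 × 51.35 = 371.2605 × 10^-6 W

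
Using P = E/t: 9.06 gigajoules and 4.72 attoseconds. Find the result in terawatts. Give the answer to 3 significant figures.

(9.06 × 10⁹) / (4.72 × 10⁻¹⁸) = 1.9195 × 10²⁷ W

1920000000000000 terawatts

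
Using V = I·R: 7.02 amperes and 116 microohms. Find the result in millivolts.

0.81432 millivolts

7.02 × 116 × 10^-6 = 814.32 × 10^-6 V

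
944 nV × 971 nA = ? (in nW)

944e-9 × 971e-9 = 916624e-18 W

0.000916624 nW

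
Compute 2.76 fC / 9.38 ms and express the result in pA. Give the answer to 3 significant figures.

(2.76 × 10⁻¹⁵) / (9.38 × 10⁻³) = 0.29424 × 10⁻¹² A

0.294 pA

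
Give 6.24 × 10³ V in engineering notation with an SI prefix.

6.24 kV

= 6.24 × 10³ V; 10³ is kilo.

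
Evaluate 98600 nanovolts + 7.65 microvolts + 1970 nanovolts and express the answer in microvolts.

In microvolts:
  98600 nanovolts = 98600 × 10⁻³ microvolts = 98.6
  7.65 microvolts → 7.65
  1970 nanovolts = 1970 × 10⁻³ microvolts = 1.97
Sum: 98.6 + 7.65 + 1.97 = 108.22

108.22 microvolts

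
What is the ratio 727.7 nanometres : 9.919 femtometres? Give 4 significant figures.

(727.7e-9) / (9.919e-15) = 73.364e6

73360000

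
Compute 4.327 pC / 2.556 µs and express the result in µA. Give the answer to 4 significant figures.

1.693 µA

(4.327 × 10^-12) / (2.556 × 10^-6) = 1.69288 × 10^-6 A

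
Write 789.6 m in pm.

789600000000000 pm

(no prefix) = 1e0, pico = 1e-12; factor is 1e12.
789.6 × 1e12 = 789600000000000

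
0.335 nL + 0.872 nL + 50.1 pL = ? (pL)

1257.1 pL

In pL:
  0.335 nL = 0.335 × 10³ pL = 335
  0.872 nL = 0.872 × 10³ pL = 872
  50.1 pL → 50.1
Sum: 335 + 872 + 50.1 = 1257.1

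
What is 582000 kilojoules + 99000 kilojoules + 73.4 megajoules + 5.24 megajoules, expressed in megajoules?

759.64 megajoules

In megajoules:
  582000 kilojoules = 582000e-3 megajoules = 582
  99000 kilojoules = 99000e-3 megajoules = 99
  73.4 megajoules → 73.4
  5.24 megajoules → 5.24
Sum: 582 + 99 + 73.4 + 5.24 = 759.64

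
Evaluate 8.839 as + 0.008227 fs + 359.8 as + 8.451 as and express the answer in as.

In as:
  8.839 as → 8.839
  0.008227 fs = 0.008227e3 as = 8.227
  359.8 as → 359.8
  8.451 as → 8.451
Sum: 8.839 + 8.227 + 359.8 + 8.451 = 385.317

385.317 as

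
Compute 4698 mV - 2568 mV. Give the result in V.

In V:
  4698 mV = 4698 × 10⁻³ V = 4.698
  2568 mV = 2568 × 10⁻³ V = 2.568
Difference: 4.698 - 2.568 = 2.13

2.13 V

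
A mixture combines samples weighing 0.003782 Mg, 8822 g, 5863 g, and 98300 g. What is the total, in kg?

116.767 kg

In kg:
  0.003782 Mg = 0.003782e3 kg = 3.782
  8822 g = 8822e-3 kg = 8.822
  5863 g = 5863e-3 kg = 5.863
  98300 g = 98300e-3 kg = 98.3
Sum: 3.782 + 8.822 + 5.863 + 98.3 = 116.767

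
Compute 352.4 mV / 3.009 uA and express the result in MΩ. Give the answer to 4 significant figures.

(352.4 × 10^-3) / (3.009 × 10^-6) = 117.115 × 10^3 Ω

0.1171 MΩ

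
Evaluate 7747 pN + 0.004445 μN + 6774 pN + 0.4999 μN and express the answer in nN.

518.866 nN

In nN:
  7747 pN = 7747 × 10⁻³ nN = 7.747
  0.004445 μN = 0.004445 × 10³ nN = 4.445
  6774 pN = 6774 × 10⁻³ nN = 6.774
  0.4999 μN = 0.4999 × 10³ nN = 499.9
Sum: 7.747 + 4.445 + 6.774 + 499.9 = 518.866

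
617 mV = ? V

0.617 V

milli = 10⁻³, (no prefix) = 10⁰; factor is 10⁻³.
617 × 10⁻³ = 0.617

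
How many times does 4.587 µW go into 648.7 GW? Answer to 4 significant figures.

(648.7e9) / (4.587e-6) = 141.42e15

141400000000000000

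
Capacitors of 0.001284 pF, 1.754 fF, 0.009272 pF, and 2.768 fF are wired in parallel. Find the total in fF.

15.078 fF

In fF:
  0.001284 pF = 0.001284e3 fF = 1.284
  1.754 fF → 1.754
  0.009272 pF = 0.009272e3 fF = 9.272
  2.768 fF → 2.768
Sum: 1.284 + 1.754 + 9.272 + 2.768 = 15.078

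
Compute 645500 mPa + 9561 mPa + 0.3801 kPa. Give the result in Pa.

1035.161 Pa

In Pa:
  645500 mPa = 645500e-3 Pa = 645.5
  9561 mPa = 9561e-3 Pa = 9.561
  0.3801 kPa = 0.3801e3 Pa = 380.1
Sum: 645.5 + 9.561 + 380.1 = 1035.161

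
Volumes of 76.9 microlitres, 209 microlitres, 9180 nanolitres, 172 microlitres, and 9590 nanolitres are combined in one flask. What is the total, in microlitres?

In microlitres:
  76.9 microlitres → 76.9
  209 microlitres → 209
  9180 nanolitres = 9180 × 10^-3 microlitres = 9.18
  172 microlitres → 172
  9590 nanolitres = 9590 × 10^-3 microlitres = 9.59
Sum: 76.9 + 209 + 9.18 + 172 + 9.59 = 476.67

476.67 microlitres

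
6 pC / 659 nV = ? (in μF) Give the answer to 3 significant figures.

(6 × 10⁻¹²) / (659 × 10⁻⁹) = 0.0091047 × 10⁻³ F

9.10 μF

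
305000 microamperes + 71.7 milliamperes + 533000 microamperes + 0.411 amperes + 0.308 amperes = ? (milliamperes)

1628.7 milliamperes

In milliamperes:
  305000 microamperes = 305000 × 10^-3 milliamperes = 305
  71.7 milliamperes → 71.7
  533000 microamperes = 533000 × 10^-3 milliamperes = 533
  0.411 amperes = 0.411 × 10^3 milliamperes = 411
  0.308 amperes = 0.308 × 10^3 milliamperes = 308
Sum: 305 + 71.7 + 533 + 411 + 308 = 1628.7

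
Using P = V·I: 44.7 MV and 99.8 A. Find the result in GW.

4.46106 GW

44.7e6 × 99.8 = 4461.06e6 W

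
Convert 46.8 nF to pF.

nano = 1e-9, pico = 1e-12; factor is 1e3.
46.8 × 1e3 = 46800

46800 pF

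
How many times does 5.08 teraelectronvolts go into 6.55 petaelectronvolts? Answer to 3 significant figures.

(6.55 × 10¹⁵) / (5.08 × 10¹²) = 1.289 × 10³

1290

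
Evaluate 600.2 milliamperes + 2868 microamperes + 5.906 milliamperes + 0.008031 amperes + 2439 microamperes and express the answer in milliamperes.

619.444 milliamperes

In milliamperes:
  600.2 milliamperes → 600.2
  2868 microamperes = 2868 × 10⁻³ milliamperes = 2.868
  5.906 milliamperes → 5.906
  0.008031 amperes = 0.008031 × 10³ milliamperes = 8.031
  2439 microamperes = 2439 × 10⁻³ milliamperes = 2.439
Sum: 600.2 + 2.868 + 5.906 + 8.031 + 2.439 = 619.444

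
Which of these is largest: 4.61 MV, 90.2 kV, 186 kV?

4.61 MV

4.61 MV = 4610000 V
90.2 kV = 90200 V
186 kV = 186000 V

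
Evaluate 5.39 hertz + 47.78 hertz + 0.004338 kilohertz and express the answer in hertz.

In hertz:
  5.39 hertz → 5.39
  47.78 hertz → 47.78
  0.004338 kilohertz = 0.004338 × 10³ hertz = 4.338
Sum: 5.39 + 47.78 + 4.338 = 57.508

57.508 hertz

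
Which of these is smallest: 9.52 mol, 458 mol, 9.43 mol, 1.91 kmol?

9.52 mol = 9.52 mol
458 mol = 458 mol
9.43 mol = 9.43 mol
1.91 kmol = 1910 mol

9.43 mol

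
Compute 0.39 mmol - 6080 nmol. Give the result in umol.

383.92 umol

In umol:
  0.39 mmol = 0.39 × 10³ umol = 390
  6080 nmol = 6080 × 10⁻³ umol = 6.08
Difference: 390 - 6.08 = 383.92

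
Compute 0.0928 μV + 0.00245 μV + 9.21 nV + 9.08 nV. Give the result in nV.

In nV:
  0.0928 μV = 0.0928 × 10^3 nV = 92.8
  0.00245 μV = 0.00245 × 10^3 nV = 2.45
  9.21 nV → 9.21
  9.08 nV → 9.08
Sum: 92.8 + 2.45 + 9.21 + 9.08 = 113.54

113.54 nV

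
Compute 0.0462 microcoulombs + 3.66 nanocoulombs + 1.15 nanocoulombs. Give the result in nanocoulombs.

51.01 nanocoulombs

In nanocoulombs:
  0.0462 microcoulombs = 0.0462 × 10³ nanocoulombs = 46.2
  3.66 nanocoulombs → 3.66
  1.15 nanocoulombs → 1.15
Sum: 46.2 + 3.66 + 1.15 = 51.01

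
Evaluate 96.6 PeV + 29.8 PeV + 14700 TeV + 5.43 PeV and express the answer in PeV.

146.53 PeV

In PeV:
  96.6 PeV → 96.6
  29.8 PeV → 29.8
  14700 TeV = 14700e-3 PeV = 14.7
  5.43 PeV → 5.43
Sum: 96.6 + 29.8 + 14.7 + 5.43 = 146.53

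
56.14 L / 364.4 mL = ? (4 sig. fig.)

154.1

(56.14) / (364.4 × 10⁻³) = 0.15406 × 10³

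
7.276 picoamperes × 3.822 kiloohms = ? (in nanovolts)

7.276 × 10⁻¹² × 3.822 × 10³ = 27.808872 × 10⁻⁹ V

27.808872 nanovolts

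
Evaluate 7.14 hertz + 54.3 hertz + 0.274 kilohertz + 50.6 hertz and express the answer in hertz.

In hertz:
  7.14 hertz → 7.14
  54.3 hertz → 54.3
  0.274 kilohertz = 0.274e3 hertz = 274
  50.6 hertz → 50.6
Sum: 7.14 + 54.3 + 274 + 50.6 = 386.04

386.04 hertz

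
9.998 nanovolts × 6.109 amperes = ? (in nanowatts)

9.998 × 10⁻⁹ × 6.109 = 61.077782 × 10⁻⁹ W

61.077782 nanowatts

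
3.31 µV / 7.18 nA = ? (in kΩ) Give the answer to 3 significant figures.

0.461 kΩ

(3.31 × 10⁻⁶) / (7.18 × 10⁻⁹) = 0.461 × 10³ Ω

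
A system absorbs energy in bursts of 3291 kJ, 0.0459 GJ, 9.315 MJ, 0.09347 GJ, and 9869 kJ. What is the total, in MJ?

In MJ:
  3291 kJ = 3291 × 10^-3 MJ = 3.291
  0.0459 GJ = 0.0459 × 10^3 MJ = 45.9
  9.315 MJ → 9.315
  0.09347 GJ = 0.09347 × 10^3 MJ = 93.47
  9869 kJ = 9869 × 10^-3 MJ = 9.869
Sum: 3.291 + 45.9 + 9.315 + 93.47 + 9.869 = 161.845

161.845 MJ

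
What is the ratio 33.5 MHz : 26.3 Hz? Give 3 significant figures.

1270000

(33.5e6) / (26.3) = 1.274e6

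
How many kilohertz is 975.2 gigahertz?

975200000 kilohertz

giga = 10^9, kilo = 10^3; factor is 10^6.
975.2 × 10^6 = 975200000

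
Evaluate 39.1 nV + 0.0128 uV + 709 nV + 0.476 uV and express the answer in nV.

1236.9 nV

In nV:
  39.1 nV → 39.1
  0.0128 uV = 0.0128 × 10³ nV = 12.8
  709 nV → 709
  0.476 uV = 0.476 × 10³ nV = 476
Sum: 39.1 + 12.8 + 709 + 476 = 1236.9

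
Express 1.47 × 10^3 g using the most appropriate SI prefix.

= 1.47 × 10^3 g; 10^3 is kilo.

1.47 kg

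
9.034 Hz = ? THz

0.000000000009034 THz

(no prefix) = 10^0, tera = 10^12; factor is 10^-12.
9.034 × 10^-12 = 0.000000000009034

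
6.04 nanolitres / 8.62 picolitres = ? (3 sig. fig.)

701

(6.04e-9) / (8.62e-12) = 0.7007e3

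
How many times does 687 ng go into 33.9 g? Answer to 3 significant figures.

49300000

(33.9) / (687 × 10⁻⁹) = 0.04934 × 10⁹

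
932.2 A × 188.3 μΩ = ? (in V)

0.17553326 V

932.2 × 188.3e-6 = 175533.26e-6 V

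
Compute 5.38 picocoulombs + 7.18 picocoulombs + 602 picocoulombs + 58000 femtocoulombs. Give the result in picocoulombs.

672.56 picocoulombs

In picocoulombs:
  5.38 picocoulombs → 5.38
  7.18 picocoulombs → 7.18
  602 picocoulombs → 602
  58000 femtocoulombs = 58000 × 10⁻³ picocoulombs = 58
Sum: 5.38 + 7.18 + 602 + 58 = 672.56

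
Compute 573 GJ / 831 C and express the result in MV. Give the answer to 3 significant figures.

690 MV

(573 × 10⁹) / (831) = 0.68953 × 10⁹ V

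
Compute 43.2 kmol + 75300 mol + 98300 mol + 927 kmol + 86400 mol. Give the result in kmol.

1230.2 kmol

In kmol:
  43.2 kmol → 43.2
  75300 mol = 75300 × 10^-3 kmol = 75.3
  98300 mol = 98300 × 10^-3 kmol = 98.3
  927 kmol → 927
  86400 mol = 86400 × 10^-3 kmol = 86.4
Sum: 43.2 + 75.3 + 98.3 + 927 + 86.4 = 1230.2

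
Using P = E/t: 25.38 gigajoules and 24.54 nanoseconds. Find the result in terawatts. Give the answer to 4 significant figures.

(25.38 × 10⁹) / (24.54 × 10⁻⁹) = 1.03423 × 10¹⁸ W

1034000 terawatts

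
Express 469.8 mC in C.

milli = 10^-3, (no prefix) = 10^0; factor is 10^-3.
469.8 × 10^-3 = 0.4698

0.4698 C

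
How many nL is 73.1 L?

73100000000 nL

(no prefix) = 10^0, nano = 10^-9; factor is 10^9.
73.1 × 10^9 = 73100000000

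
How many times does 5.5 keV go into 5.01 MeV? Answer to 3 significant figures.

911

(5.01 × 10^6) / (5.5 × 10^3) = 0.9109 × 10^3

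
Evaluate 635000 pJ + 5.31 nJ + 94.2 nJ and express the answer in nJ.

734.51 nJ

In nJ:
  635000 pJ = 635000 × 10⁻³ nJ = 635
  5.31 nJ → 5.31
  94.2 nJ → 94.2
Sum: 635 + 5.31 + 94.2 = 734.51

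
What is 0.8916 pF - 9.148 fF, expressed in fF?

882.452 fF

In fF:
  0.8916 pF = 0.8916 × 10^3 fF = 891.6
  9.148 fF → 9.148
Difference: 891.6 - 9.148 = 882.452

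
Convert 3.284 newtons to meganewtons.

0.000003284 meganewtons

(no prefix) = 10⁰, mega = 10⁶; factor is 10⁻⁶.
3.284 × 10⁻⁶ = 0.000003284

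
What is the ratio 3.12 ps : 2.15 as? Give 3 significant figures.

1450000

(3.12 × 10⁻¹²) / (2.15 × 10⁻¹⁸) = 1.451 × 10⁶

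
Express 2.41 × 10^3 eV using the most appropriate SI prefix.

2.41 keV

= 2.41 × 10^3 eV; 10^3 is kilo.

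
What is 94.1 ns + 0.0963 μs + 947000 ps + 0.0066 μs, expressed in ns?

In ns:
  94.1 ns → 94.1
  0.0963 μs = 0.0963 × 10³ ns = 96.3
  947000 ps = 947000 × 10⁻³ ns = 947
  0.0066 μs = 0.0066 × 10³ ns = 6.6
Sum: 94.1 + 96.3 + 947 + 6.6 = 1144

1144 ns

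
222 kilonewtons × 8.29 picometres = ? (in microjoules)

1.84038 microjoules

222 × 10³ × 8.29 × 10⁻¹² = 1840.38 × 10⁻⁹ J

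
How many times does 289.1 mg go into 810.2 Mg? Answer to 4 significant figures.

(810.2 × 10⁶) / (289.1 × 10⁻³) = 2.8025 × 10⁹

2802000000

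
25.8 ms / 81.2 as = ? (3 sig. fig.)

(25.8e-3) / (81.2e-18) = 0.3177e15

318000000000000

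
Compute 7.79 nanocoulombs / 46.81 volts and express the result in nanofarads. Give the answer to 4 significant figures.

(7.79 × 10⁻⁹) / (46.81) = 0.166417 × 10⁻⁹ F

0.1664 nanofarads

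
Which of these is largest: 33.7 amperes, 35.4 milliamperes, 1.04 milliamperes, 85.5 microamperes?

33.7 amperes = 33.7 amperes
35.4 milliamperes = 0.0354 amperes
1.04 milliamperes = 0.00104 amperes
85.5 microamperes = 0.0000855 amperes

33.7 amperes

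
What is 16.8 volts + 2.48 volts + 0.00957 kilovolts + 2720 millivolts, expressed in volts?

In volts:
  16.8 volts → 16.8
  2.48 volts → 2.48
  0.00957 kilovolts = 0.00957 × 10^3 volts = 9.57
  2720 millivolts = 2720 × 10^-3 volts = 2.72
Sum: 16.8 + 2.48 + 9.57 + 2.72 = 31.57

31.57 volts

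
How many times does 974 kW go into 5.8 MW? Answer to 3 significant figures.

5.95

(5.8 × 10^6) / (974 × 10^3) = 0.005955 × 10^3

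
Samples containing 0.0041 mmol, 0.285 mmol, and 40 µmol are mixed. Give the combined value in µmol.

329.1 µmol

In µmol:
  0.0041 mmol = 0.0041 × 10^3 µmol = 4.1
  0.285 mmol = 0.285 × 10^3 µmol = 285
  40 µmol → 40
Sum: 4.1 + 285 + 40 = 329.1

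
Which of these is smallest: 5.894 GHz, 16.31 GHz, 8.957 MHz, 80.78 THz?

5.894 GHz = 5894000000 Hz
16.31 GHz = 16310000000 Hz
8.957 MHz = 8957000 Hz
80.78 THz = 80780000000000 Hz

8.957 MHz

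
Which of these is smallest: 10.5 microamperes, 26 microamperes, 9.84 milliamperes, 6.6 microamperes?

10.5 microamperes = 0.0000105 amperes
26 microamperes = 0.000026 amperes
9.84 milliamperes = 0.00984 amperes
6.6 microamperes = 0.0000066 amperes

6.6 microamperes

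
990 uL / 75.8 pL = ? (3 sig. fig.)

(990 × 10^-6) / (75.8 × 10^-12) = 13.06 × 10^6

13100000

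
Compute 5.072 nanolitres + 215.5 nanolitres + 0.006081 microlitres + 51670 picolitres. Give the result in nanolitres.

278.323 nanolitres

In nanolitres:
  5.072 nanolitres → 5.072
  215.5 nanolitres → 215.5
  0.006081 microlitres = 0.006081 × 10^3 nanolitres = 6.081
  51670 picolitres = 51670 × 10^-3 nanolitres = 51.67
Sum: 5.072 + 215.5 + 6.081 + 51.67 = 278.323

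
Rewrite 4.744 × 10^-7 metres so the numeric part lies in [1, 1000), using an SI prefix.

= 474.4 × 10^-9 metres; 10^-9 is nano.

474.4 nanometres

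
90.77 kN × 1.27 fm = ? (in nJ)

90.77e3 × 1.27e-15 = 115.2779e-12 J

0.1152779 nJ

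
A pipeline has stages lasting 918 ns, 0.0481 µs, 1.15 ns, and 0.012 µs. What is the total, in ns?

In ns:
  918 ns → 918
  0.0481 µs = 0.0481e3 ns = 48.1
  1.15 ns → 1.15
  0.012 µs = 0.012e3 ns = 12
Sum: 918 + 48.1 + 1.15 + 12 = 979.25

979.25 ns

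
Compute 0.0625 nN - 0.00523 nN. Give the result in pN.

57.27 pN

In pN:
  0.0625 nN = 0.0625 × 10³ pN = 62.5
  0.00523 nN = 0.00523 × 10³ pN = 5.23
Difference: 62.5 - 5.23 = 57.27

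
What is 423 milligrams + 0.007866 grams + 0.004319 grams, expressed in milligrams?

435.185 milligrams

In milligrams:
  423 milligrams → 423
  0.007866 grams = 0.007866 × 10^3 milligrams = 7.866
  0.004319 grams = 0.004319 × 10^3 milligrams = 4.319
Sum: 423 + 7.866 + 4.319 = 435.185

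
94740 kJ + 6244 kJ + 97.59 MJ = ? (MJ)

198.574 MJ

In MJ:
  94740 kJ = 94740 × 10⁻³ MJ = 94.74
  6244 kJ = 6244 × 10⁻³ MJ = 6.244
  97.59 MJ → 97.59
Sum: 94.74 + 6.244 + 97.59 = 198.574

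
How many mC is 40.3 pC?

pico = 1e-12, milli = 1e-3; factor is 1e-9.
40.3 × 1e-9 = 0.0000000403

0.0000000403 mC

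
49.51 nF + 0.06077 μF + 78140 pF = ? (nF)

188.42 nF

In nF:
  49.51 nF → 49.51
  0.06077 μF = 0.06077 × 10^3 nF = 60.77
  78140 pF = 78140 × 10^-3 nF = 78.14
Sum: 49.51 + 60.77 + 78.14 = 188.42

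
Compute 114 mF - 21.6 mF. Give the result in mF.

92.4 mF

In mF:
  114 mF → 114
  21.6 mF → 21.6
Difference: 114 - 21.6 = 92.4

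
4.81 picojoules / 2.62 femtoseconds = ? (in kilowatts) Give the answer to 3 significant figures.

1.84 kilowatts

(4.81 × 10^-12) / (2.62 × 10^-15) = 1.8359 × 10^3 W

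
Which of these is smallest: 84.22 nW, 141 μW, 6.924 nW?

6.924 nW

84.22 nW = 0.00000008422 W
141 μW = 0.000141 W
6.924 nW = 0.000000006924 W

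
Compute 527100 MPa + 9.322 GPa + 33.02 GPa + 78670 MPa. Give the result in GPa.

648.112 GPa

In GPa:
  527100 MPa = 527100 × 10⁻³ GPa = 527.1
  9.322 GPa → 9.322
  33.02 GPa → 33.02
  78670 MPa = 78670 × 10⁻³ GPa = 78.67
Sum: 527.1 + 9.322 + 33.02 + 78.67 = 648.112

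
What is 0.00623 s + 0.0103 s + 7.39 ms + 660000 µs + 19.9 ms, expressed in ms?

In ms:
  0.00623 s = 0.00623 × 10³ ms = 6.23
  0.0103 s = 0.0103 × 10³ ms = 10.3
  7.39 ms → 7.39
  660000 µs = 660000 × 10⁻³ ms = 660
  19.9 ms → 19.9
Sum: 6.23 + 10.3 + 7.39 + 660 + 19.9 = 703.82

703.82 ms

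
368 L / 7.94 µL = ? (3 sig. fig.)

46300000

(368) / (7.94e-6) = 46.35e6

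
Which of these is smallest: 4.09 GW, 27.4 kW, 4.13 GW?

4.09 GW = 4090000000 W
27.4 kW = 27400 W
4.13 GW = 4130000000 W

27.4 kW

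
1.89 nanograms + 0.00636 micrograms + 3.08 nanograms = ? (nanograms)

In nanograms:
  1.89 nanograms → 1.89
  0.00636 micrograms = 0.00636e3 nanograms = 6.36
  3.08 nanograms → 3.08
Sum: 1.89 + 6.36 + 3.08 = 11.33

11.33 nanograms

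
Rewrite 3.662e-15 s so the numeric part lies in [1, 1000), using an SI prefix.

= 3.662e-15 s; 1e-15 is femto.

3.662 fs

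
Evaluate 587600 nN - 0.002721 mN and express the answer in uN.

In uN:
  587600 nN = 587600 × 10^-3 uN = 587.6
  0.002721 mN = 0.002721 × 10^3 uN = 2.721
Difference: 587.6 - 2.721 = 584.879

584.879 uN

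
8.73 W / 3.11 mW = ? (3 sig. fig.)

(8.73) / (3.11e-3) = 2.807e3

2810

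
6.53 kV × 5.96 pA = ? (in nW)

38.9188 nW

6.53 × 10^3 × 5.96 × 10^-12 = 38.9188 × 10^-9 W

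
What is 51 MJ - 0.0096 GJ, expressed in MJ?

In MJ:
  51 MJ → 51
  0.0096 GJ = 0.0096 × 10^3 MJ = 9.6
Difference: 51 - 9.6 = 41.4

41.4 MJ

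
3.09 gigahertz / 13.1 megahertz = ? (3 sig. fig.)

(3.09e9) / (13.1e6) = 0.2359e3

236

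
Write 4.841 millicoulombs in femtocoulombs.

4841000000000 femtocoulombs

milli = 10⁻³, femto = 10⁻¹⁵; factor is 10¹².
4.841 × 10¹² = 4841000000000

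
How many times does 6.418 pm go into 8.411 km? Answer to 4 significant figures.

1311000000000000

(8.411 × 10³) / (6.418 × 10⁻¹²) = 1.3105 × 10¹⁵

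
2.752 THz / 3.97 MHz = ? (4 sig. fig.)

693200

(2.752 × 10^12) / (3.97 × 10^6) = 0.6932 × 10^6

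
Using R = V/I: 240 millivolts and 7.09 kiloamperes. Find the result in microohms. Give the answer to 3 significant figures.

(240 × 10^-3) / (7.09 × 10^3) = 33.85 × 10^-6 Ω

33.9 microohms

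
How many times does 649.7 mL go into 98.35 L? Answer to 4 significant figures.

(98.35) / (649.7 × 10^-3) = 0.15138 × 10^3

151.4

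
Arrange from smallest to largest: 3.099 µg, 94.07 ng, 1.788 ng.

1.788 ng < 94.07 ng < 3.099 µg

3.099 µg = 0.000003099 g
94.07 ng = 0.00000009407 g
1.788 ng = 0.000000001788 g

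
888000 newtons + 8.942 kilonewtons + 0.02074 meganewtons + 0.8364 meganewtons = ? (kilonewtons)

1754.082 kilonewtons

In kilonewtons:
  888000 newtons = 888000e-3 kilonewtons = 888
  8.942 kilonewtons → 8.942
  0.02074 meganewtons = 0.02074e3 kilonewtons = 20.74
  0.8364 meganewtons = 0.8364e3 kilonewtons = 836.4
Sum: 888 + 8.942 + 20.74 + 836.4 = 1754.082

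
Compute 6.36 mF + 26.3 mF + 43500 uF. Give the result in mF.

In mF:
  6.36 mF → 6.36
  26.3 mF → 26.3
  43500 uF = 43500 × 10⁻³ mF = 43.5
Sum: 6.36 + 26.3 + 43.5 = 76.16

76.16 mF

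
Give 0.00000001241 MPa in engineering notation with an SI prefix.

= 12.41e-3 Pa; 1e-3 is milli.

12.41 mPa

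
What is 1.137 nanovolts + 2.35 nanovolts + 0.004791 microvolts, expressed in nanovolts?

8.278 nanovolts

In nanovolts:
  1.137 nanovolts → 1.137
  2.35 nanovolts → 2.35
  0.004791 microvolts = 0.004791 × 10^3 nanovolts = 4.791
Sum: 1.137 + 2.35 + 4.791 = 8.278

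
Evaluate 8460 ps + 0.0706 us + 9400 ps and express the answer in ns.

In ns:
  8460 ps = 8460 × 10^-3 ns = 8.46
  0.0706 us = 0.0706 × 10^3 ns = 70.6
  9400 ps = 9400 × 10^-3 ns = 9.4
Sum: 8.46 + 70.6 + 9.4 = 88.46

88.46 ns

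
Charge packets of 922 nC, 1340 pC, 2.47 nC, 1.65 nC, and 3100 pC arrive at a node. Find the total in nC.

930.56 nC

In nC:
  922 nC → 922
  1340 pC = 1340 × 10^-3 nC = 1.34
  2.47 nC → 2.47
  1.65 nC → 1.65
  3100 pC = 3100 × 10^-3 nC = 3.1
Sum: 922 + 1.34 + 2.47 + 1.65 + 3.1 = 930.56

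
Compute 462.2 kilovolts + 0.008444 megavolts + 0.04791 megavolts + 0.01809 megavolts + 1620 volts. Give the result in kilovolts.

In kilovolts:
  462.2 kilovolts → 462.2
  0.008444 megavolts = 0.008444 × 10^3 kilovolts = 8.444
  0.04791 megavolts = 0.04791 × 10^3 kilovolts = 47.91
  0.01809 megavolts = 0.01809 × 10^3 kilovolts = 18.09
  1620 volts = 1620 × 10^-3 kilovolts = 1.62
Sum: 462.2 + 8.444 + 47.91 + 18.09 + 1.62 = 538.264

538.264 kilovolts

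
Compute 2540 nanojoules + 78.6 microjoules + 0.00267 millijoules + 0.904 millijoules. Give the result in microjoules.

987.81 microjoules

In microjoules:
  2540 nanojoules = 2540 × 10⁻³ microjoules = 2.54
  78.6 microjoules → 78.6
  0.00267 millijoules = 0.00267 × 10³ microjoules = 2.67
  0.904 millijoules = 0.904 × 10³ microjoules = 904
Sum: 2.54 + 78.6 + 2.67 + 904 = 987.81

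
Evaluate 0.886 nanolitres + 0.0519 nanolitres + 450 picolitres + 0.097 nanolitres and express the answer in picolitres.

1484.9 picolitres

In picolitres:
  0.886 nanolitres = 0.886 × 10³ picolitres = 886
  0.0519 nanolitres = 0.0519 × 10³ picolitres = 51.9
  450 picolitres → 450
  0.097 nanolitres = 0.097 × 10³ picolitres = 97
Sum: 886 + 51.9 + 450 + 97 = 1484.9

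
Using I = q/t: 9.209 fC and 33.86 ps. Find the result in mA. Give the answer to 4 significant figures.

(9.209 × 10⁻¹⁵) / (33.86 × 10⁻¹²) = 0.271973 × 10⁻³ A

0.2720 mA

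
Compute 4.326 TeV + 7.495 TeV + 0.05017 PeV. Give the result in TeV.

In TeV:
  4.326 TeV → 4.326
  7.495 TeV → 7.495
  0.05017 PeV = 0.05017 × 10³ TeV = 50.17
Sum: 4.326 + 7.495 + 50.17 = 61.991

61.991 TeV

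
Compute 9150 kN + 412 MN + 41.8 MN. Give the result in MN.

In MN:
  9150 kN = 9150 × 10⁻³ MN = 9.15
  412 MN → 412
  41.8 MN → 41.8
Sum: 9.15 + 412 + 41.8 = 462.95

462.95 MN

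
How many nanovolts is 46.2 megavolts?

46200000000000000 nanovolts

mega = 10⁶, nano = 10⁻⁹; factor is 10¹⁵.
46.2 × 10¹⁵ = 46200000000000000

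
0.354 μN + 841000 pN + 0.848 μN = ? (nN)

2043 nN

In nN:
  0.354 μN = 0.354 × 10^3 nN = 354
  841000 pN = 841000 × 10^-3 nN = 841
  0.848 μN = 0.848 × 10^3 nN = 848
Sum: 354 + 841 + 848 = 2043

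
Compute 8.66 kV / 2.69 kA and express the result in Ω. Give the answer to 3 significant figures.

3.22 Ω

(8.66 × 10^3) / (2.69 × 10^3) = 3.2193 Ω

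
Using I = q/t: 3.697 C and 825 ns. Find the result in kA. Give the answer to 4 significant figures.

4481 kA

(3.697) / (825 × 10^-9) = 0.00448121 × 10^9 A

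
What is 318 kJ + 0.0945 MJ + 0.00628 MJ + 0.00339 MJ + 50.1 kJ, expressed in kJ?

In kJ:
  318 kJ → 318
  0.0945 MJ = 0.0945 × 10³ kJ = 94.5
  0.00628 MJ = 0.00628 × 10³ kJ = 6.28
  0.00339 MJ = 0.00339 × 10³ kJ = 3.39
  50.1 kJ → 50.1
Sum: 318 + 94.5 + 6.28 + 3.39 + 50.1 = 472.27

472.27 kJ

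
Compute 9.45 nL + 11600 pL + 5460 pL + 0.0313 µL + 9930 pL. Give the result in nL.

In nL:
  9.45 nL → 9.45
  11600 pL = 11600e-3 nL = 11.6
  5460 pL = 5460e-3 nL = 5.46
  0.0313 µL = 0.0313e3 nL = 31.3
  9930 pL = 9930e-3 nL = 9.93
Sum: 9.45 + 11.6 + 5.46 + 31.3 + 9.93 = 67.74

67.74 nL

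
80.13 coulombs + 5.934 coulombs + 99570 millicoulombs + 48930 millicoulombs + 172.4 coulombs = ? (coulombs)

In coulombs:
  80.13 coulombs → 80.13
  5.934 coulombs → 5.934
  99570 millicoulombs = 99570 × 10⁻³ coulombs = 99.57
  48930 millicoulombs = 48930 × 10⁻³ coulombs = 48.93
  172.4 coulombs → 172.4
Sum: 80.13 + 5.934 + 99.57 + 48.93 + 172.4 = 406.964

406.964 coulombs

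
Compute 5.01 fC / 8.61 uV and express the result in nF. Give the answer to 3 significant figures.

(5.01 × 10⁻¹⁵) / (8.61 × 10⁻⁶) = 0.58188 × 10⁻⁹ F

0.582 nF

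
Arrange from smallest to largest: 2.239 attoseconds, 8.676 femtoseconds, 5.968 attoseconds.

2.239 attoseconds < 5.968 attoseconds < 8.676 femtoseconds

2.239 attoseconds = 0.000000000000000002239 seconds
8.676 femtoseconds = 0.000000000000008676 seconds
5.968 attoseconds = 0.000000000000000005968 seconds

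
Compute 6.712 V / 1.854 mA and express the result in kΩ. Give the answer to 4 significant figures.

(6.712) / (1.854e-3) = 3.62028e3 Ω

3.620 kΩ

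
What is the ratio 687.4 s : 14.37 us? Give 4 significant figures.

47840000

(687.4) / (14.37 × 10⁻⁶) = 47.836 × 10⁶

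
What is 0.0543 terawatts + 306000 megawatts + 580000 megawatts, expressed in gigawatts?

940.3 gigawatts

In gigawatts:
  0.0543 terawatts = 0.0543 × 10³ gigawatts = 54.3
  306000 megawatts = 306000 × 10⁻³ gigawatts = 306
  580000 megawatts = 580000 × 10⁻³ gigawatts = 580
Sum: 54.3 + 306 + 580 = 940.3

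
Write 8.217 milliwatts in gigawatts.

0.000000000008217 gigawatts

milli = 10⁻³, giga = 10⁹; factor is 10⁻¹².
8.217 × 10⁻¹² = 0.000000000008217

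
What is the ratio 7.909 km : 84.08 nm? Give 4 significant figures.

94070000000

(7.909e3) / (84.08e-9) = 0.094065e12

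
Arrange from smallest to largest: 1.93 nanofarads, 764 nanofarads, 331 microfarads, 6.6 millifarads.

1.93 nanofarads < 764 nanofarads < 331 microfarads < 6.6 millifarads

1.93 nanofarads = 0.00000000193 farads
764 nanofarads = 0.000000764 farads
331 microfarads = 0.000331 farads
6.6 millifarads = 0.0066 farads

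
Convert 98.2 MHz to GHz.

0.0982 GHz

mega = 1e6, giga = 1e9; factor is 1e-3.
98.2 × 1e-3 = 0.0982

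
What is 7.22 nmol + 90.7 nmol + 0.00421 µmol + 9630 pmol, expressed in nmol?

111.76 nmol

In nmol:
  7.22 nmol → 7.22
  90.7 nmol → 90.7
  0.00421 µmol = 0.00421 × 10³ nmol = 4.21
  9630 pmol = 9630 × 10⁻³ nmol = 9.63
Sum: 7.22 + 90.7 + 4.21 + 9.63 = 111.76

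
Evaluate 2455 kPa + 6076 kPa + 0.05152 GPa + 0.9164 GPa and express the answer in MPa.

976.451 MPa

In MPa:
  2455 kPa = 2455 × 10⁻³ MPa = 2.455
  6076 kPa = 6076 × 10⁻³ MPa = 6.076
  0.05152 GPa = 0.05152 × 10³ MPa = 51.52
  0.9164 GPa = 0.9164 × 10³ MPa = 916.4
Sum: 2.455 + 6.076 + 51.52 + 916.4 = 976.451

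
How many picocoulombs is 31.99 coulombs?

31990000000000 picocoulombs

(no prefix) = 1e0, pico = 1e-12; factor is 1e12.
31.99 × 1e12 = 31990000000000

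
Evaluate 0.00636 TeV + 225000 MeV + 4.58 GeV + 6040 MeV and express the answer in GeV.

In GeV:
  0.00636 TeV = 0.00636e3 GeV = 6.36
  225000 MeV = 225000e-3 GeV = 225
  4.58 GeV → 4.58
  6040 MeV = 6040e-3 GeV = 6.04
Sum: 6.36 + 225 + 4.58 + 6.04 = 241.98

241.98 GeV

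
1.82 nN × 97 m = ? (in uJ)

1.82 × 10^-9 × 97 = 176.54 × 10^-9 J

0.17654 uJ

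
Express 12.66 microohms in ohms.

micro = 10^-6, (no prefix) = 10^0; factor is 10^-6.
12.66 × 10^-6 = 0.00001266

0.00001266 ohms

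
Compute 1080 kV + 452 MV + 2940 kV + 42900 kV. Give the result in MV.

498.92 MV

In MV:
  1080 kV = 1080 × 10^-3 MV = 1.08
  452 MV → 452
  2940 kV = 2940 × 10^-3 MV = 2.94
  42900 kV = 42900 × 10^-3 MV = 42.9
Sum: 1.08 + 452 + 2.94 + 42.9 = 498.92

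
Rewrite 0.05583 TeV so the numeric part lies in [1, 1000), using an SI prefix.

= 55.83 × 10⁹ eV; 10⁹ is giga.

55.83 GeV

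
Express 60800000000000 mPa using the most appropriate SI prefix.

60.8 GPa

= 60.8e9 Pa; 1e9 is giga.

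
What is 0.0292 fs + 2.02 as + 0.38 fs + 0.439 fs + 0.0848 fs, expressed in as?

In as:
  0.0292 fs = 0.0292 × 10³ as = 29.2
  2.02 as → 2.02
  0.38 fs = 0.38 × 10³ as = 380
  0.439 fs = 0.439 × 10³ as = 439
  0.0848 fs = 0.0848 × 10³ as = 84.8
Sum: 29.2 + 2.02 + 380 + 439 + 84.8 = 935.02

935.02 as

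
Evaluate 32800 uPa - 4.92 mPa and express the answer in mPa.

27.88 mPa

In mPa:
  32800 uPa = 32800 × 10⁻³ mPa = 32.8
  4.92 mPa → 4.92
Difference: 32.8 - 4.92 = 27.88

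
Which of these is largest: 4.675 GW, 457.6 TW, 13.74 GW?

4.675 GW = 4675000000 W
457.6 TW = 457600000000000 W
13.74 GW = 13740000000 W

457.6 TW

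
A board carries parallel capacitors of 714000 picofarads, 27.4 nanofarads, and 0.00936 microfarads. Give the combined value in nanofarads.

750.76 nanofarads

In nanofarads:
  714000 picofarads = 714000 × 10⁻³ nanofarads = 714
  27.4 nanofarads → 27.4
  0.00936 microfarads = 0.00936 × 10³ nanofarads = 9.36
Sum: 714 + 27.4 + 9.36 = 750.76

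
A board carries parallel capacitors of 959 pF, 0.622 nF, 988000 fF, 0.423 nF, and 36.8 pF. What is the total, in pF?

3028.8 pF

In pF:
  959 pF → 959
  0.622 nF = 0.622e3 pF = 622
  988000 fF = 988000e-3 pF = 988
  0.423 nF = 0.423e3 pF = 423
  36.8 pF → 36.8
Sum: 959 + 622 + 988 + 423 + 36.8 = 3028.8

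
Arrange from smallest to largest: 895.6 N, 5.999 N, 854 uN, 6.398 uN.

895.6 N = 895.6 N
5.999 N = 5.999 N
854 uN = 0.000854 N
6.398 uN = 0.000006398 N

6.398 uN < 854 uN < 5.999 N < 895.6 N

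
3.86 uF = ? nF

micro = 1e-6, nano = 1e-9; factor is 1e3.
3.86 × 1e3 = 3860

3860 nF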